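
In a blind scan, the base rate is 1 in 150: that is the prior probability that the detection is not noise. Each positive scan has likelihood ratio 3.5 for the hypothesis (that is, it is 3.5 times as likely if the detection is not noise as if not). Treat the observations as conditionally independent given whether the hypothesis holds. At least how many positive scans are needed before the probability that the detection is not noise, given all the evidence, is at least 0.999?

Prior odds = (1/150)/(149/150) = 1/149.
Likelihood ratio per positive scan = 3.5.
Target posterior odds = 0.999/0.001 = 999.
Require 3.5ⁿ ≥ 999 ÷ (1/149) = 148851.
3.5⁹ = 40353607/512 falls short of 148851 but 3.5¹⁰ = 282475249/1024 reaches it, so n = 10.

10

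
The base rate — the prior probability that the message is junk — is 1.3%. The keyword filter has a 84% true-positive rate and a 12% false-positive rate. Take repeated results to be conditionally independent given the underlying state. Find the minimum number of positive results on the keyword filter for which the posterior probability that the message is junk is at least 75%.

3

Prior odds = 0.013/0.987 = 13/987.
Likelihood ratio of a positive result = 0.84/0.12 = 7.
Target posterior odds = 0.75/0.25 = 3.
Need (13/987) × 7ⁿ ≥ 3, i.e. 7ⁿ ≥ 2961/13.
7² = 49 falls short of 2961/13 but 7³ = 343 reaches it, so n = 3.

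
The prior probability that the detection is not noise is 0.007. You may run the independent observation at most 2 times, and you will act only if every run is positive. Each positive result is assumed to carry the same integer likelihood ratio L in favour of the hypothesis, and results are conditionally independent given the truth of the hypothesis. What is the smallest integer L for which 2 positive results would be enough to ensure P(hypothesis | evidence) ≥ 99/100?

Prior odds = 0.007/0.993 = 7/993.
Target odds = 0.99/0.01 = 99.
Need L² ≥ 99 ÷ (7/993) = 98307/7.
118² = 13924 < 98307/7 ≤ 14161 = 119², so L = 119.

119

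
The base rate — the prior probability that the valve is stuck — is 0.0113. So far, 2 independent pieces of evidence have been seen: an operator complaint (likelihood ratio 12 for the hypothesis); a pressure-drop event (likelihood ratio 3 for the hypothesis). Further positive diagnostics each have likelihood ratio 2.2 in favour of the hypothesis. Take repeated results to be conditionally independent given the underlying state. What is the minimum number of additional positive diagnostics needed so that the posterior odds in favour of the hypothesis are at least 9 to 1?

Prior odds = 0.0113/0.9887 = 113/9887.
Combined Bayes factor of the evidence already in hand = 12 × 3 = 36.
Odds after that evidence = (113/9887) × 36 = 4068/9887.
Target odds = 9.
Need 2.2ⁿ ≥ 9 ÷ (4068/9887) = 9887/452.
2.2³ = 10.648 falls short of 9887/452 but 2.2⁴ = 23.4256 reaches it, so n = 4.

4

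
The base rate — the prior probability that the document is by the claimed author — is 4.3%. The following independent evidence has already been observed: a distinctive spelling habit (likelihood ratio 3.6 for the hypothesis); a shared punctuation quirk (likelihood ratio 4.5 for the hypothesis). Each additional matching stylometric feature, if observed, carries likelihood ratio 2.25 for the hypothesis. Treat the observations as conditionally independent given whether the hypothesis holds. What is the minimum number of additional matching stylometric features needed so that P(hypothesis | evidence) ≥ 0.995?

Prior odds = 0.043/0.957 = 43/957.
Combined Bayes factor of the evidence already in hand = 3.6 × 4.5 = 16.2.
Odds after that evidence = (43/957) × 16.2 = 1161/1595.
Target odds = 0.995/0.005 = 199.
Need 2.25ⁿ ≥ 199 ÷ (1161/1595) = 317405/1161.
2.25⁶ = 531441/4096 falls short of 317405/1161 but 2.25⁷ = 4782969/16384 reaches it, so n = 7.

7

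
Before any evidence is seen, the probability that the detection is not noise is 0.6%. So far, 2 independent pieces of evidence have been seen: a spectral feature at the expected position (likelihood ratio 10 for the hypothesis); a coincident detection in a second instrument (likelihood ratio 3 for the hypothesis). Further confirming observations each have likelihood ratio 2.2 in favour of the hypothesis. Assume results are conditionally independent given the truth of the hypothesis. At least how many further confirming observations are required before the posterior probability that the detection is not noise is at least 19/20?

Prior odds = 0.006/0.994 = 3/497.
Combined Bayes factor of the evidence already in hand = 10 × 3 = 30.
Odds after that evidence = (3/497) × 30 = 90/497.
Target odds = 0.95/0.05 = 19.
Need 2.2ⁿ ≥ 19 ÷ (90/497) = 9443/90.
2.2⁵ = 51.53632 falls short of 9443/90 but 2.2⁶ = 1771561/15625 reaches it, so n = 6.

6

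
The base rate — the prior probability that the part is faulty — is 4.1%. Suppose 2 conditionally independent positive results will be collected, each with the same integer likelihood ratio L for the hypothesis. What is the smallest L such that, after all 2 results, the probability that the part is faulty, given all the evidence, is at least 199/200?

Prior odds = 0.041/0.959 = 41/959.
Target odds = 0.995/0.005 = 199.
Need L² ≥ 199 ÷ (41/959) = 190841/41.
68² = 4624 < 190841/41 ≤ 4761 = 69², so L = 69.

69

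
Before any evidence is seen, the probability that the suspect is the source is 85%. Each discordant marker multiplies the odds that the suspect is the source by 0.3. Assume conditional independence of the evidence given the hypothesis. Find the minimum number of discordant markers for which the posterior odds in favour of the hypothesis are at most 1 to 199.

Prior odds = 0.85/0.15 = 17/3.
Likelihood ratio per discordant marker = 0.3.
Target odds = 1/199.
Require 0.3ⁿ ≤ 1/199 ÷ (17/3) = 3/3383.
0.3⁵ = 243/100000 is still above 3/3383 but 0.3⁶ = 729/1000000 is at or below it, so n = 6.

6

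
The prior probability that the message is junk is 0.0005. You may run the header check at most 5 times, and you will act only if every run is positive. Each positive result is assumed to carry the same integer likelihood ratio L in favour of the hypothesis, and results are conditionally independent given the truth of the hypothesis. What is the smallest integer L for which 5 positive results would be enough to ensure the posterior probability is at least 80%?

Prior odds = 0.0005/0.9995 = 1/1999.
Target odds = 0.8/0.2 = 4.
Need L⁵ ≥ 4 ÷ (1/1999) = 7996.
6⁵ = 7776 < 7996 ≤ 16807 = 7⁵, so L = 7.

7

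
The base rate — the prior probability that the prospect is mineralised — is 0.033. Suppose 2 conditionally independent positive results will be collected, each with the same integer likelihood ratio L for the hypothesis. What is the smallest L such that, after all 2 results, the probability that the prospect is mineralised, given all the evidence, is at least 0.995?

Prior odds = 0.033/0.967 = 33/967.
Target odds = 0.995/0.005 = 199.
Need L² ≥ 199 ÷ (33/967) = 192433/33.
76² = 5776 < 192433/33 ≤ 5929 = 77², so L = 77.

77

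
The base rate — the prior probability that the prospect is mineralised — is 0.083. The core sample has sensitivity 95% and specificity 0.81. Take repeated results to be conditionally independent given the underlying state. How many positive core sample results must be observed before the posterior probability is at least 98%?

4

Prior odds: 0.083 ÷ 0.917 = 83/917.
False-positive rate = 1 − 0.81 = 0.19; likelihood ratio of a positive = 0.95/0.19 = 5.
Target odds: 0.98 ÷ 0.02 = 49.
Require 5ⁿ ≥ 49 ÷ (83/917) = 44933/83.
5³ = 125 falls short of 44933/83 but 5⁴ = 625 reaches it, so n = 4.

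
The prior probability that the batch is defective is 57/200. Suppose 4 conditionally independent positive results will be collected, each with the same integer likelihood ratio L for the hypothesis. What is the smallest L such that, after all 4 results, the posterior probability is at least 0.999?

8

Prior odds = 0.285/0.715 = 57/143.
Target odds = 0.999/0.001 = 999.
Need L⁴ ≥ 999 ÷ (57/143) = 47619/19.
7⁴ = 2401 < 47619/19 ≤ 4096 = 8⁴, so L = 8.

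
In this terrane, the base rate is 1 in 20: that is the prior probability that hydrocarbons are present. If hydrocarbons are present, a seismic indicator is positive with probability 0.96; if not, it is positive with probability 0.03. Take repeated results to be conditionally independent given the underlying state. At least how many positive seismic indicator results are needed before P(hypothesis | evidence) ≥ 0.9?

2

Prior odds: 0.05 ÷ 0.95 = 1/19.
Likelihood ratio of a positive = 0.96/0.03 = 32.
Target odds: 0.9 ÷ 0.1 = 9.
Need (1/19) × 32ⁿ ≥ 9, i.e. 32ⁿ ≥ 171.
32¹ = 32 falls short of 171 but 32² = 1024 reaches it, so n = 2.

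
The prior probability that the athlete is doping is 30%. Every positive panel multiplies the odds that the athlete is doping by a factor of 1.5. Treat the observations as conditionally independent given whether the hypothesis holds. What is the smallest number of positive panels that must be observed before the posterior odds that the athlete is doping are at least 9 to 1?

8

Prior odds: 0.3 ÷ 0.7 = 3/7.
Likelihood ratio per positive panel = 1.5.
Target odds = 9.
Need (3/7) × 1.5ⁿ ≥ 9, i.e. 1.5ⁿ ≥ 21.
1.5⁷ = 17.0859375 falls short of 21 but 1.5⁸ = 25.62890625 reaches it, so n = 8.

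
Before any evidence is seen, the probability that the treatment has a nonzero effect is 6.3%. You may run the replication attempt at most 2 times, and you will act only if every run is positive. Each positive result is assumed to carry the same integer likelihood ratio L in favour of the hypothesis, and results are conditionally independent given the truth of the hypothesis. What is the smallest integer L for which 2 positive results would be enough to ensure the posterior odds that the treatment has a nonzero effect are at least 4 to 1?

8

Prior odds = 0.063/0.937 = 63/937.
Target odds = 4.
Need L² ≥ 4 ÷ (63/937) = 3748/63.
7² = 49 < 3748/63 ≤ 64 = 8², so L = 8.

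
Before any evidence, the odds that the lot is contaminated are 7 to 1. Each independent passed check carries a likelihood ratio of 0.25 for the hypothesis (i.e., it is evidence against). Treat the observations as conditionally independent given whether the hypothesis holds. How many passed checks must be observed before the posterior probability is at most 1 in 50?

Prior odds = 7.
Likelihood ratio per passed check = 0.25.
Target odds: 0.02 ÷ 0.98 = 1/49.
Need 7 × 0.25ⁿ ≤ 1/49, i.e. 0.25ⁿ ≤ 1/343.
0.25⁴ = 0.00390625 is still above 1/343 but 0.25⁵ = 1/1024 is at or below it, so n = 5.

5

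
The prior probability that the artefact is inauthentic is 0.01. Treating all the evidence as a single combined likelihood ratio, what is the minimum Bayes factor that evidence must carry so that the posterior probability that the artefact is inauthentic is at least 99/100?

9801

Prior odds = 0.01/0.99 = 1/99.
Target odds = 0.99/0.01 = 99.
Required Bayes factor = 99 ÷ (1/99) = 9801.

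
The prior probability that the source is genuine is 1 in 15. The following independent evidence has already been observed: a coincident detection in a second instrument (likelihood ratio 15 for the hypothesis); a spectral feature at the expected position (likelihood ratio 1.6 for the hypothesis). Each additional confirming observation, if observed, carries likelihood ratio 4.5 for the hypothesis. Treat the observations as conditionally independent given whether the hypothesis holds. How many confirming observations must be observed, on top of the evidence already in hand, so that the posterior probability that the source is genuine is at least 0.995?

4

Prior odds = (1/15)/(14/15) = 1/14.
Combined Bayes factor of the evidence already in hand = 15 × 1.6 = 24.
Odds after that evidence = (1/14) × 24 = 12/7.
Target odds = 0.995/0.005 = 199.
Need 4.5ⁿ ≥ 199 ÷ (12/7) = 1393/12.
4.5³ = 91.125 falls short of 1393/12 but 4.5⁴ = 410.0625 reaches it, so n = 4.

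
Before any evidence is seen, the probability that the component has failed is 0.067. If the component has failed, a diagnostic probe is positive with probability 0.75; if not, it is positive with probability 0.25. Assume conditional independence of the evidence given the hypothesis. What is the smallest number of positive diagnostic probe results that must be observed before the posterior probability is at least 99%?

7

Prior odds = 0.067/0.933 = 67/933.
Likelihood ratio of a positive = 0.75/0.25 = 3.
Target posterior odds = 0.99/0.01 = 99.
Require 3ⁿ ≥ 99 ÷ (67/933) = 92367/67.
3⁶ = 729 falls short of 92367/67 but 3⁷ = 2187 reaches it, so n = 7.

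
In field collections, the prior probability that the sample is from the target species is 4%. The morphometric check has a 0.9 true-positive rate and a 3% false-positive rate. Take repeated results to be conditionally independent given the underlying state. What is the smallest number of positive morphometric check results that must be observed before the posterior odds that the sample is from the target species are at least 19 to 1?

2

Prior odds: 0.04 ÷ 0.96 = 1/24.
Likelihood ratio of a positive result = 0.9/0.03 = 30.
Target odds = 19.
Require 30ⁿ ≥ 19 ÷ (1/24) = 456.
30¹ = 30 falls short of 456 but 30² = 900 reaches it, so n = 2.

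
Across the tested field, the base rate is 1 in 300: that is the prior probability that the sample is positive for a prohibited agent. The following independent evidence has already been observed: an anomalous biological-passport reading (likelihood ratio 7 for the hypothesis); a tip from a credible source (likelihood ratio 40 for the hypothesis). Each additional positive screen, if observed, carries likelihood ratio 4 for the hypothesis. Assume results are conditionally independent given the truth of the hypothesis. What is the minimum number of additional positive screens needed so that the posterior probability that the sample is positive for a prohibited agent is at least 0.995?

4

Prior odds = (1/300)/(299/300) = 1/299.
Combined Bayes factor of the evidence already in hand = 7 × 40 = 280.
Odds after that evidence = (1/299) × 280 = 280/299.
Target odds = 0.995/0.005 = 199.
Need 4ⁿ ≥ 199 ÷ (280/299) = 59501/280.
4³ = 64 falls short of 59501/280 but 4⁴ = 256 reaches it, so n = 4.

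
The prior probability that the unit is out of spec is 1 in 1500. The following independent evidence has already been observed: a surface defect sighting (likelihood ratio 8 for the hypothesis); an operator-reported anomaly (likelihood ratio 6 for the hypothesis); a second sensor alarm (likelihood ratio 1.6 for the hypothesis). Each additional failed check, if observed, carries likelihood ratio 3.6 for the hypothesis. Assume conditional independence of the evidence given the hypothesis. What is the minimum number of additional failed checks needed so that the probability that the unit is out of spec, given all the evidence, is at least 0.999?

Prior odds = (1/1500)/(1499/1500) = 1/1499.
Combined Bayes factor of the evidence already in hand = 8 × 6 × 1.6 = 76.8.
Odds after that evidence = (1/1499) × 76.8 = 384/7495.
Target odds = 0.999/0.001 = 999.
Need 3.6ⁿ ≥ 999 ÷ (384/7495) = 2495835/128.
3.6⁷ = 612220032/78125 falls short of 2495835/128 but 3.6⁸ ≈28211.1 reaches it, so n = 8.

8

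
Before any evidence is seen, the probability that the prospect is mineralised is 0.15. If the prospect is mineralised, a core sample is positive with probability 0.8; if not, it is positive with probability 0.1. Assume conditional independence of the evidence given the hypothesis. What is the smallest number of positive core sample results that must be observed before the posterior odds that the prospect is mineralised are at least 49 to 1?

Prior odds: 0.15 ÷ 0.85 = 3/17.
Likelihood ratio of a positive = 0.8/0.1 = 8.
Target odds = 49.
Require 8ⁿ ≥ 49 ÷ (3/17) = 833/3.
8² = 64 falls short of 833/3 but 8³ = 512 reaches it, so n = 3.

3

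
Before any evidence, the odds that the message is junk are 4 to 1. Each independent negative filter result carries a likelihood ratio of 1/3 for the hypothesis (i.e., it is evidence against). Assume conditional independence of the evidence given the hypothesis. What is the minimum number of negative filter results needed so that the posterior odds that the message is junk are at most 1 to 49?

5

Prior odds = 4.
Likelihood ratio per negative filter result = 1/3.
Target odds = 1/49.
Need 4 × (1/3)ⁿ ≤ 1/49, i.e. (1/3)ⁿ ≤ 1/196.
(1/3)⁴ = 1/81 is still above 1/196 but (1/3)⁵ = 1/243 is at or below it, so n = 5.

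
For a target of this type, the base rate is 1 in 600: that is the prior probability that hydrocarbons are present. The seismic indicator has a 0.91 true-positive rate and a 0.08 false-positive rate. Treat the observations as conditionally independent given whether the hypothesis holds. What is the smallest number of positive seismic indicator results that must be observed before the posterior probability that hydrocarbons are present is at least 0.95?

4

Prior odds: (1/600) ÷ (599/600) = 1/599.
Likelihood ratio of a positive result = 0.91/0.08 = 11.375.
Target odds: 0.95 ÷ 0.05 = 19.
Need (1/599) × 11.375ⁿ ≥ 19, i.e. 11.375ⁿ ≥ 11381.
11.375³ = 753571/512 falls short of 11381 but 11.375⁴ = 68574961/4096 reaches it, so n = 4.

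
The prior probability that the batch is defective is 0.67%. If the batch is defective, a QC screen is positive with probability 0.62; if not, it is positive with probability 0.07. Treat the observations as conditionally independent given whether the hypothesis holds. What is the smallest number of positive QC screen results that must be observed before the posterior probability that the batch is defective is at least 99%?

5

Prior odds: 0.0067 ÷ 0.9933 = 67/9933.
Likelihood ratio of a positive = 0.62/0.07 = 62/7.
Target odds: 0.99 ÷ 0.01 = 99.
Require (62/7)ⁿ ≥ 99 ÷ (67/9933) = 983367/67.
(62/7)⁴ = 14776336/2401 falls short of 983367/67 but (62/7)⁵ = 916132832/16807 reaches it, so n = 5.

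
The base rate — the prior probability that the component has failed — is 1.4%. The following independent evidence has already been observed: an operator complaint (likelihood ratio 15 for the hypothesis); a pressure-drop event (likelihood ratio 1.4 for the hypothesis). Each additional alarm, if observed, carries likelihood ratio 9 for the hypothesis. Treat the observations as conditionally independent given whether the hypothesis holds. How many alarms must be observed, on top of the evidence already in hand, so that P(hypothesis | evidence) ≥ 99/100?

3

Prior odds = 0.014/0.986 = 7/493.
Combined Bayes factor of the evidence already in hand = 15 × 1.4 = 21.
Odds after that evidence = (7/493) × 21 = 147/493.
Target odds = 0.99/0.01 = 99.
Need 9ⁿ ≥ 99 ÷ (147/493) = 16269/49.
9² = 81 falls short of 16269/49 but 9³ = 729 reaches it, so n = 3.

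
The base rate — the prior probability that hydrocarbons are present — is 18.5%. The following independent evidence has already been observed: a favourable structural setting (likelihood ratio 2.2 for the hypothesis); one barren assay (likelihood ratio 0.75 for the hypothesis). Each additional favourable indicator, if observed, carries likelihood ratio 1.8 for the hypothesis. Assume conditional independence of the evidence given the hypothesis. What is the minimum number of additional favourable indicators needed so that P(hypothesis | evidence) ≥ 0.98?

9

Prior odds = 0.185/0.815 = 37/163.
Combined Bayes factor of the evidence already in hand = 2.2 × 0.75 = 1.65.
Odds after that evidence = (37/163) × 1.65 = 1221/3260.
Target odds = 0.98/0.02 = 49.
Need 1.8ⁿ ≥ 49 ÷ (1221/3260) = 159740/1221.
1.8⁸ = 43046721/390625 falls short of 159740/1221 but 1.8⁹ = 387420489/1953125 reaches it, so n = 9.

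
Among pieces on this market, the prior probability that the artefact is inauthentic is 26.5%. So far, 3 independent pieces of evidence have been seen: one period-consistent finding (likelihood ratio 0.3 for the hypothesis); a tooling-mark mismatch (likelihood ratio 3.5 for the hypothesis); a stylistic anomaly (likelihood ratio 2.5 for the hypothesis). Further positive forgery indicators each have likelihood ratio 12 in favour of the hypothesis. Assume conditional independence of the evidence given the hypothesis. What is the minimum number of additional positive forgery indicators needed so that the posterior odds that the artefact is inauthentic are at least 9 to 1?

1

Prior odds = 0.265/0.735 = 53/147.
Combined Bayes factor of the evidence already in hand = 0.3 × 3.5 × 2.5 = 2.625.
Odds after that evidence = (53/147) × 2.625 = 53/56.
Target odds = 9.
Need 12ⁿ ≥ 9 ÷ (53/56) = 504/53.
12¹ = 12, which meets the required 504/53; so n = 1.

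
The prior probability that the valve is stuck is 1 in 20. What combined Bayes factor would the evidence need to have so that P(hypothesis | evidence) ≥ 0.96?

Prior odds = 0.05/0.95 = 1/19.
Target odds = 0.96/0.04 = 24.
Required Bayes factor = 24 ÷ (1/19) = 456.

456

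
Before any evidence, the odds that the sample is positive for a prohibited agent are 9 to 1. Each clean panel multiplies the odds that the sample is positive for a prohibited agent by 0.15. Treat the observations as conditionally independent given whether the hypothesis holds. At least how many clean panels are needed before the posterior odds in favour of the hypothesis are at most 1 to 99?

4

Prior odds = 9.
Likelihood ratio per clean panel = 0.15.
Target odds = 1/99.
Require 0.15ⁿ ≤ 1/99 ÷ 9 = 1/891.
0.15³ = 0.003375 is still above 1/891 but 0.15⁴ = 81/160000 is at or below it, so n = 4.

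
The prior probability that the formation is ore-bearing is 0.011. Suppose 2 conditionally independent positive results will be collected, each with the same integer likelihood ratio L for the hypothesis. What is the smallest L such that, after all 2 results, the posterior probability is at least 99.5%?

134

Prior odds = 0.011/0.989 = 11/989.
Target odds = 0.995/0.005 = 199.
Need L² ≥ 199 ÷ (11/989) = 196811/11.
133² = 17689 < 196811/11 ≤ 17956 = 134², so L = 134.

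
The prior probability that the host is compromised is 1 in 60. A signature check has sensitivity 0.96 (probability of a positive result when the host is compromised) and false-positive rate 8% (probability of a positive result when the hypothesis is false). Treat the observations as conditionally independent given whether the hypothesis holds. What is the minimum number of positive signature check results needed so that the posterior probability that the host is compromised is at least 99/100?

4

Prior odds: (1/60) ÷ (59/60) = 1/59.
Likelihood ratio of a positive result = 0.96/0.08 = 12.
Target posterior odds = 0.99/0.01 = 99.
Need (1/59) × 12ⁿ ≥ 99, i.e. 12ⁿ ≥ 5841.
12³ = 1728 falls short of 5841 but 12⁴ = 20736 reaches it, so n = 4.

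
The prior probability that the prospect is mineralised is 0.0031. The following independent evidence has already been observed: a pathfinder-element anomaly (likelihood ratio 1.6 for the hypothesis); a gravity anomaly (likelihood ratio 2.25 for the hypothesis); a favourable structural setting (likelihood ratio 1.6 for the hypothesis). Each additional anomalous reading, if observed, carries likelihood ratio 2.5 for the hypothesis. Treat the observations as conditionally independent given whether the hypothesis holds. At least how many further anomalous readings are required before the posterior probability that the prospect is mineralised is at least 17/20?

7

Prior odds = 0.0031/0.9969 = 31/9969.
Combined Bayes factor of the evidence already in hand = 1.6 × 2.25 × 1.6 = 5.76.
Odds after that evidence = (31/9969) × 5.76 = 1488/83075.
Target odds = 0.85/0.15 = 17/3.
Need 2.5ⁿ ≥ 17/3 ÷ (1488/83075) = 1412275/4464.
2.5⁶ = 244.140625 falls short of 1412275/4464 but 2.5⁷ = 610.3515625 reaches it, so n = 7.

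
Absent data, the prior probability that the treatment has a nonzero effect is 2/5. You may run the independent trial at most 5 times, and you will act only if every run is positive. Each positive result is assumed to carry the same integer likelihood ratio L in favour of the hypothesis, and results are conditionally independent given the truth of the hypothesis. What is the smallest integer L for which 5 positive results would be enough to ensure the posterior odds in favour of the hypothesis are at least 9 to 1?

2

Prior odds = 0.4/0.6 = 2/3.
Target odds = 9.
Need L⁵ ≥ 9 ÷ (2/3) = 13.5.
1⁵ = 1 < 13.5 ≤ 32 = 2⁵, so L = 2.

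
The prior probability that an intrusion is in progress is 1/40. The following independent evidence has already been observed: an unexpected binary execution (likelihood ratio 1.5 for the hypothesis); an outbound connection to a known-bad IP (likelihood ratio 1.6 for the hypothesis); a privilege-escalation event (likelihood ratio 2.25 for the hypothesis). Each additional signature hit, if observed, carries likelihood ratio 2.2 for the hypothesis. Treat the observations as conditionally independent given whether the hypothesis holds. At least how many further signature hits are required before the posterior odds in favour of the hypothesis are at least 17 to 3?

Prior odds = 0.025/0.975 = 1/39.
Combined Bayes factor of the evidence already in hand = 1.5 × 1.6 × 2.25 = 5.4.
Odds after that evidence = (1/39) × 5.4 = 9/65.
Target odds = 17/3.
Need 2.2ⁿ ≥ 17/3 ÷ (9/65) = 1105/27.
2.2⁴ = 23.4256 falls short of 1105/27 but 2.2⁵ = 51.53632 reaches it, so n = 5.

5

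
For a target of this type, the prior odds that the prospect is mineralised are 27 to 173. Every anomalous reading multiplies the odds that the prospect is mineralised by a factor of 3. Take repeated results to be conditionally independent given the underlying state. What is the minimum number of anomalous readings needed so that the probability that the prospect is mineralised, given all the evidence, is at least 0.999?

8

Prior odds = 27/173.
Likelihood ratio per anomalous reading = 3.
Target odds: 0.999 ÷ 0.001 = 999.
Need (27/173) × 3ⁿ ≥ 999, i.e. 3ⁿ ≥ 6401.
3⁷ = 2187 falls short of 6401 but 3⁸ = 6561 reaches it, so n = 8.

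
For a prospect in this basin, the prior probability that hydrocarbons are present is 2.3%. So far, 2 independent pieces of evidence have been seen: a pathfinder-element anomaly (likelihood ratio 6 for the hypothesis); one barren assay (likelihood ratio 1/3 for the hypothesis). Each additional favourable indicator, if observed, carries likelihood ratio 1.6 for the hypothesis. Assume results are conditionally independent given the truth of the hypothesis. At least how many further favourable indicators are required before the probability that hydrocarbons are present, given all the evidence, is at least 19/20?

13

Prior odds = 0.023/0.977 = 23/977.
Combined Bayes factor of the evidence already in hand = 6 × (1/3) = 2.
Odds after that evidence = (23/977) × 2 = 46/977.
Target odds = 0.95/0.05 = 19.
Need 1.6ⁿ ≥ 19 ÷ (46/977) = 18563/46.
1.6¹² ≈281.475 falls short of 18563/46 but 1.6¹³ ≈450.36 reaches it, so n = 13.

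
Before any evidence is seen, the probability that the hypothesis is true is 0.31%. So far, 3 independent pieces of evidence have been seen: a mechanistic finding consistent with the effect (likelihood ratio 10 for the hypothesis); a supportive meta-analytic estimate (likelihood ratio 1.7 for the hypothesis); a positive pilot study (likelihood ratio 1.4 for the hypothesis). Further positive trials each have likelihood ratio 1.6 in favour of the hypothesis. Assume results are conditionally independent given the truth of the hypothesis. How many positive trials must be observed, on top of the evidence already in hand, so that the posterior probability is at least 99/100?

Prior odds = 0.0031/0.9969 = 31/9969.
Combined Bayes factor of the evidence already in hand = 10 × 1.7 × 1.4 = 23.8.
Odds after that evidence = (31/9969) × 23.8 = 3689/49845.
Target odds = 0.99/0.01 = 99.
Need 1.6ⁿ ≥ 99 ÷ (3689/49845) = 4934655/3689.
1.6¹⁵ ≈1152.92 falls short of 4934655/3689 but 1.6¹⁶ ≈1844.67 reaches it, so n = 16.

16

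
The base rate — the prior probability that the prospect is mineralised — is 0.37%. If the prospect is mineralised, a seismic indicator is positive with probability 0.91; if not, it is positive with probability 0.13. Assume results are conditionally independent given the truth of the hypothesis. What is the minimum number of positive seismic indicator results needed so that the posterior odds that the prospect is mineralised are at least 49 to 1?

5

Prior odds = 0.0037/0.9963 = 37/9963.
Likelihood ratio of a positive = 0.91/0.13 = 7.
Target odds = 49.
Need (37/9963) × 7ⁿ ≥ 49, i.e. 7ⁿ ≥ 488187/37.
7⁴ = 2401 falls short of 488187/37 but 7⁵ = 16807 reaches it, so n = 5.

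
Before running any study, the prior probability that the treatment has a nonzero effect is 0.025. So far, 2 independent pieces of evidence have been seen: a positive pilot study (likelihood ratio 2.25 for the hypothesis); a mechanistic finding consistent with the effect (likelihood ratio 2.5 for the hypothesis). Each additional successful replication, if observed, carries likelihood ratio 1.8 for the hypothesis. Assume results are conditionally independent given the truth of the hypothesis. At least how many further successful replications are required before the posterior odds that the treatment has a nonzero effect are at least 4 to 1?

Prior odds = 0.025/0.975 = 1/39.
Combined Bayes factor of the evidence already in hand = 2.25 × 2.5 = 5.625.
Odds after that evidence = (1/39) × 5.625 = 15/104.
Target odds = 4.
Need 1.8ⁿ ≥ 4 ÷ (15/104) = 416/15.
1.8⁵ = 18.89568 falls short of 416/15 but 1.8⁶ = 531441/15625 reaches it, so n = 6.

6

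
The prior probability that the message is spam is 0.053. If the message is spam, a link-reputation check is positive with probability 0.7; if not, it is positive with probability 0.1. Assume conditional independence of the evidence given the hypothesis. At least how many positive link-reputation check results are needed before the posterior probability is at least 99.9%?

6

Prior odds = 0.053/0.947 = 53/947.
Likelihood ratio of a positive = 0.7/0.1 = 7.
Target posterior odds = 0.999/0.001 = 999.
Need (53/947) × 7ⁿ ≥ 999, i.e. 7ⁿ ≥ 946053/53.
7⁵ = 16807 falls short of 946053/53 but 7⁶ = 117649 reaches it, so n = 6.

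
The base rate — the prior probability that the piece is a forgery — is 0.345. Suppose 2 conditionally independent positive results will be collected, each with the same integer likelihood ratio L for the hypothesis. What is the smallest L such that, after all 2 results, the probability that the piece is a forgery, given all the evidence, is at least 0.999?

Prior odds = 0.345/0.655 = 69/131.
Target odds = 0.999/0.001 = 999.
Need L² ≥ 999 ÷ (69/131) = 43623/23.
43² = 1849 < 43623/23 ≤ 1936 = 44², so L = 44.

44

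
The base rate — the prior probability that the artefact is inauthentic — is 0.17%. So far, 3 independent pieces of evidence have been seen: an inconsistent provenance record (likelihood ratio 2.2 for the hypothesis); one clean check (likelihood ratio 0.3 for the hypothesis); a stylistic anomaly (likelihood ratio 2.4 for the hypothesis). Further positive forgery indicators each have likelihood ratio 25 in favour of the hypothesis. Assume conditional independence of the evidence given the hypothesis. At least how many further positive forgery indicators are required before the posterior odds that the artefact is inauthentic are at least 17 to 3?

3

Prior odds = 0.0017/0.9983 = 17/9983.
Combined Bayes factor of the evidence already in hand = 2.2 × 0.3 × 2.4 = 1.584.
Odds after that evidence = (17/9983) × 1.584 = 3366/1247875.
Target odds = 17/3.
Need 25ⁿ ≥ 17/3 ÷ (3366/1247875) = 1247875/594.
25² = 625 falls short of 1247875/594 but 25³ = 15625 reaches it, so n = 3.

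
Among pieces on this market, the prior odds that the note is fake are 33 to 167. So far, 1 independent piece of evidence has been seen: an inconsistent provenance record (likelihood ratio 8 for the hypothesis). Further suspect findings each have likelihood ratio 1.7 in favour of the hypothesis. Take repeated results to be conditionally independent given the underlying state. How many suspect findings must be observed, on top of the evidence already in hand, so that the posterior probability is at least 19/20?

Prior odds = 33/167.
Bayes factor of the evidence already in hand = 8.
Odds after that evidence = (33/167) × 8 = 264/167.
Target odds = 0.95/0.05 = 19.
Need 1.7ⁿ ≥ 19 ÷ (264/167) = 3173/264.
1.7⁴ = 8.3521 falls short of 3173/264 but 1.7⁵ = 1419857/100000 reaches it, so n = 5.

5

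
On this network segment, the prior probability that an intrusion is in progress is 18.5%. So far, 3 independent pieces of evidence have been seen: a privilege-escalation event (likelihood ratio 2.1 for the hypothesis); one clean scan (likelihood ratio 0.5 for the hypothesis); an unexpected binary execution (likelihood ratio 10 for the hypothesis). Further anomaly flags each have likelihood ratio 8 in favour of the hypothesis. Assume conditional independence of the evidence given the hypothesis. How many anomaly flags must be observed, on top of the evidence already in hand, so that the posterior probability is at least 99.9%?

Prior odds = 0.185/0.815 = 37/163.
Combined Bayes factor of the evidence already in hand = 2.1 × 0.5 × 10 = 10.5.
Odds after that evidence = (37/163) × 10.5 = 777/326.
Target odds = 0.999/0.001 = 999.
Need 8ⁿ ≥ 999 ÷ (777/326) = 2934/7.
8² = 64 falls short of 2934/7 but 8³ = 512 reaches it, so n = 3.

3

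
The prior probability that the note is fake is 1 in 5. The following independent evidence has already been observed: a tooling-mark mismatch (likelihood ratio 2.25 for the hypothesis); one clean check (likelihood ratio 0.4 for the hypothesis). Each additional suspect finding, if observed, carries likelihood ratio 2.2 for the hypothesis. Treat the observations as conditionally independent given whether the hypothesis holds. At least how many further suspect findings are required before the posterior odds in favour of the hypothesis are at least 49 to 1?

Prior odds = 0.2/0.8 = 0.25.
Combined Bayes factor of the evidence already in hand = 2.25 × 0.4 = 0.9.
Odds after that evidence = 0.25 × 0.9 = 0.225.
Target odds = 49.
Need 2.2ⁿ ≥ 49 ÷ 0.225 = 1960/9.
2.2⁶ = 1771561/15625 falls short of 1960/9 but 2.2⁷ = 19487171/78125 reaches it, so n = 7.

7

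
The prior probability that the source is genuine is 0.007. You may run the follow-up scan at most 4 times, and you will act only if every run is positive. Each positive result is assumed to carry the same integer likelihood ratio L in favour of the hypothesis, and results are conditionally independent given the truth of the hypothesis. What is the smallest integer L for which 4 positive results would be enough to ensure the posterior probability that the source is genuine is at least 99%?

Prior odds = 0.007/0.993 = 7/993.
Target odds = 0.99/0.01 = 99.
Need L⁴ ≥ 99 ÷ (7/993) = 98307/7.
10⁴ = 10000 < 98307/7 ≤ 14641 = 11⁴, so L = 11.

11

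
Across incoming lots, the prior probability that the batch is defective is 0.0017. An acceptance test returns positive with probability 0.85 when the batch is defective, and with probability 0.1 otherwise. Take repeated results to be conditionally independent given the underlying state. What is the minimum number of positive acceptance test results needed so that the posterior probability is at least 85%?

Prior odds = 0.0017/0.9983 = 17/9983.
Likelihood ratio of a positive result = 0.85/0.1 = 8.5.
Target posterior odds = 0.85/0.15 = 17/3.
Need (17/9983) × 8.5ⁿ ≥ 17/3, i.e. 8.5ⁿ ≥ 9983/3.
8.5³ = 614.125 falls short of 9983/3 but 8.5⁴ = 5220.0625 reaches it, so n = 4.

4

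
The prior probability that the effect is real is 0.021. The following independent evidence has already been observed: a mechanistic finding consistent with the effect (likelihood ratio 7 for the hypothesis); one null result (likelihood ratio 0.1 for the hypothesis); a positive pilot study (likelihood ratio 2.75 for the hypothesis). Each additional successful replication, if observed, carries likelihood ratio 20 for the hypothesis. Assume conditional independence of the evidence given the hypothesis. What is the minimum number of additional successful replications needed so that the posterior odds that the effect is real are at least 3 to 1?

2

Prior odds = 0.021/0.979 = 21/979.
Combined Bayes factor of the evidence already in hand = 7 × 0.1 × 2.75 = 1.925.
Odds after that evidence = (21/979) × 1.925 = 147/3560.
Target odds = 3.
Need 20ⁿ ≥ 3 ÷ (147/3560) = 3560/49.
20¹ = 20 falls short of 3560/49 but 20² = 400 reaches it, so n = 2.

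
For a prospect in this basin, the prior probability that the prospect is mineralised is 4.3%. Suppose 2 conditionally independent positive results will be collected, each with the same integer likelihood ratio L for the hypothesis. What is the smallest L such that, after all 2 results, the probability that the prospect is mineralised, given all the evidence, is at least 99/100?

Prior odds = 0.043/0.957 = 43/957.
Target odds = 0.99/0.01 = 99.
Need L² ≥ 99 ÷ (43/957) = 94743/43.
46² = 2116 < 94743/43 ≤ 2209 = 47², so L = 47.

47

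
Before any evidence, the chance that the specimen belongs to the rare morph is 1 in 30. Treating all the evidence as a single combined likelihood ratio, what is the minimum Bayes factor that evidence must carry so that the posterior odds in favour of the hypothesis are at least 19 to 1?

551

Prior odds = (1/30)/(29/30) = 1/29.
Target odds = 19.
Required Bayes factor = 19 ÷ (1/29) = 551.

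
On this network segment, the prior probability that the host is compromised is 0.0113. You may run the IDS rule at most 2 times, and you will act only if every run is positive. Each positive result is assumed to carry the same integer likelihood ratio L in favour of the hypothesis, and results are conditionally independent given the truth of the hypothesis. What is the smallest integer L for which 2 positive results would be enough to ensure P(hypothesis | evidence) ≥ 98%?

66

Prior odds = 0.0113/0.9887 = 113/9887.
Target odds = 0.98/0.02 = 49.
Need L² ≥ 49 ÷ (113/9887) = 484463/113.
65² = 4225 < 484463/113 ≤ 4356 = 66², so L = 66.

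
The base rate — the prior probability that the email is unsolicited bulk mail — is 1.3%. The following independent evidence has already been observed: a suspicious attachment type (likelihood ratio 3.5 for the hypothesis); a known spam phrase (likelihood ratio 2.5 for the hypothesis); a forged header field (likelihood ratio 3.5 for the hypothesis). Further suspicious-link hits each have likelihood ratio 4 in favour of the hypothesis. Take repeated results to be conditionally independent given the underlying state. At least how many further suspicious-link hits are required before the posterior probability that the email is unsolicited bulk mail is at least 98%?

4

Prior odds = 0.013/0.987 = 13/987.
Combined Bayes factor of the evidence already in hand = 3.5 × 2.5 × 3.5 = 30.625.
Odds after that evidence = (13/987) × 30.625 = 455/1128.
Target odds = 0.98/0.02 = 49.
Need 4ⁿ ≥ 49 ÷ (455/1128) = 7896/65.
4³ = 64 falls short of 7896/65 but 4⁴ = 256 reaches it, so n = 4.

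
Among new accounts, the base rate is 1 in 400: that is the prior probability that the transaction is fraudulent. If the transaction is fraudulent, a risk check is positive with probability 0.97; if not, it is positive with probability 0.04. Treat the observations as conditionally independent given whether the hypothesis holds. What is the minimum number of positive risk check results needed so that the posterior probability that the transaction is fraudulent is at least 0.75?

3

Prior odds: 0.0025 ÷ 0.9975 = 1/399.
Likelihood ratio of a positive = 0.97/0.04 = 24.25.
Target odds: 0.75 ÷ 0.25 = 3.
Require 24.25ⁿ ≥ 3 ÷ (1/399) = 1197.
24.25² = 588.0625 falls short of 1197 but 24.25³ = 912673/64 reaches it, so n = 3.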